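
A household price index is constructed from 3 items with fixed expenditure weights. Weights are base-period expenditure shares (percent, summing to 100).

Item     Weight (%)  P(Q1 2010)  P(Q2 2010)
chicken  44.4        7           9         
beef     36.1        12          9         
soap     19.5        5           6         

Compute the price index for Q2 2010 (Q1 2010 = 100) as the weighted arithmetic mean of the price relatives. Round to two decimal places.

107.56

chicken: 44.4 × (9/7) = 44.4 × 1.285714 = 57.0857
beef: 36.1 × (9/12) = 36.1 × 0.750000 = 27.0750
soap: 19.5 × (6/5) = 19.5 × 1.200000 = 23.4000
Index = Σ wᵢ·(p₁ᵢ/p₀ᵢ) = 57.0857 + 27.0750 + 23.4000 = 107.5607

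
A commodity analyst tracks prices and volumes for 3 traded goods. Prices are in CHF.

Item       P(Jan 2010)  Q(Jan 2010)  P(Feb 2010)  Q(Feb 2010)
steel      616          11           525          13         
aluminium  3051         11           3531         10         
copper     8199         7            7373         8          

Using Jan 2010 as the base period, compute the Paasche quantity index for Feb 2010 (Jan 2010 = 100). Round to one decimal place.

Paasche quantity index uses current-period prices as weights.
ΣP(Feb 2010)·Q(Feb 2010) = 525×13 + 3531×10 + 7373×8 = 6825 + 35310 + 58984 = 101119
ΣP(Feb 2010)·Q(Jan 2010) = 525×11 + 3531×11 + 7373×7 = 5775 + 38841 + 51611 = 96227
Index = 101119 / 96227 × 100 = 105.0838

105.1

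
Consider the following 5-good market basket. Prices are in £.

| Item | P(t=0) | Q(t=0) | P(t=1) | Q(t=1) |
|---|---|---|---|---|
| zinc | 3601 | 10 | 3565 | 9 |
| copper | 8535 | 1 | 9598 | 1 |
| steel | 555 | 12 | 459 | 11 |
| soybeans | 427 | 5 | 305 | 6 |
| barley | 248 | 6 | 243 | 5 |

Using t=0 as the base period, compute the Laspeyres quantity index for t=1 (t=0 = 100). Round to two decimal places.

92.75

Laspeyres quantity index uses base-period prices as weights.
ΣP(t=0)·Q(t=1) = 3601×9 + 8535×1 + 555×11 + 427×6 + 248×5 = 32409 + 8535 + 6105 + 2562 + 1240 = 50851
ΣP(t=0)·Q(t=0) = 3601×10 + 8535×1 + 555×12 + 427×5 + 248×6 = 36010 + 8535 + 6660 + 2135 + 1488 = 54828
Index = 50851 / 54828 × 100 = 92.7464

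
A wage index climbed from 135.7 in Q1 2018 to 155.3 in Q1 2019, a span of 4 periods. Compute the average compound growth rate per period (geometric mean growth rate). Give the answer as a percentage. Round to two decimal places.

Growth factor = (155.3/135.7)^(1/4) = (1.144436)^(1/4) = 1.034303
Growth rate = 1.034303 − 1 = 0.034303 = 3.4303%

3.43%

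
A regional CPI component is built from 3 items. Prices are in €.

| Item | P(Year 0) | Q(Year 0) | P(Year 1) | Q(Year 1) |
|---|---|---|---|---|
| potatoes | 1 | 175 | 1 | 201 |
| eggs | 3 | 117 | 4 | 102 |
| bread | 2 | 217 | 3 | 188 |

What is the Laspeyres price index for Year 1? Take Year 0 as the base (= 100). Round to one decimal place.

134.8

Laspeyres price index uses base-period quantities as weights.
ΣP(Year 1)·Q(Year 0) = 1×175 + 4×117 + 3×217 = 175 + 468 + 651 = 1294
ΣP(Year 0)·Q(Year 0) = 1×175 + 3×117 + 2×217 = 175 + 351 + 434 = 960
Index = 1294 / 960 × 100 = 134.7917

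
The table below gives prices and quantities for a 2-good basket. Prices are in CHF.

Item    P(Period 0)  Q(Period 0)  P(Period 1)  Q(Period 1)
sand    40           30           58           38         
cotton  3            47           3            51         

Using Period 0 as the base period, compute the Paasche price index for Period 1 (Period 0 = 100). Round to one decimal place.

140.9

Paasche price index uses current-period quantities as weights.
ΣP(Period 1)·Q(Period 1) = 58×38 + 3×51 = 2204 + 153 = 2357
ΣP(Period 0)·Q(Period 1) = 40×38 + 3×51 = 1520 + 153 = 1673
Index = 2357 / 1673 × 100 = 140.8846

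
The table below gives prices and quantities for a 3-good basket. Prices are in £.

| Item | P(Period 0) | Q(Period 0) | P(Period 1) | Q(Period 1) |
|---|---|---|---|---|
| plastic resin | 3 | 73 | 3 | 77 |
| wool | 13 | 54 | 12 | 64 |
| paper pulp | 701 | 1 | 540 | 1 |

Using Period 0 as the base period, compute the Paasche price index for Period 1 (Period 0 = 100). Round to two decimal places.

87.24

Paasche price index uses current-period quantities as weights.
ΣP(Period 1)·Q(Period 1) = 3×77 + 12×64 + 540×1 = 231 + 768 + 540 = 1539
ΣP(Period 0)·Q(Period 1) = 3×77 + 13×64 + 701×1 = 231 + 832 + 701 = 1764
Index = 1539 / 1764 × 100 = 87.2449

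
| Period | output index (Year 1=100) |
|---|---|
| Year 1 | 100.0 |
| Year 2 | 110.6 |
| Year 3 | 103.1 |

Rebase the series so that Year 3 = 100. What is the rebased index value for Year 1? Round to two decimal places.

Rebased(Year 1) = 100.0 / 103.1 × 100 = 96.9932

96.99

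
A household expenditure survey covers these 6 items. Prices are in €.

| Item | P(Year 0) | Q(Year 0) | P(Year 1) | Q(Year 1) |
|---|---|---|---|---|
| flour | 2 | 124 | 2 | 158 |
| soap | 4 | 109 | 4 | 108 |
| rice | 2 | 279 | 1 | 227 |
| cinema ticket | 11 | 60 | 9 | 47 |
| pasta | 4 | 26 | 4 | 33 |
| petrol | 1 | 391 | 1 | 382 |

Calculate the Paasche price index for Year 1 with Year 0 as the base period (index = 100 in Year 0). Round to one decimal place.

Paasche price index uses current-period quantities as weights.
ΣP(Year 1)·Q(Year 1) = 2×158 + 4×108 + 1×227 + 9×47 + 4×33 + 1×382 = 316 + 432 + 227 + 423 + 132 + 382 = 1912
ΣP(Year 0)·Q(Year 1) = 2×158 + 4×108 + 2×227 + 11×47 + 4×33 + 1×382 = 316 + 432 + 454 + 517 + 132 + 382 = 2233
Index = 1912 / 2233 × 100 = 85.6247

85.6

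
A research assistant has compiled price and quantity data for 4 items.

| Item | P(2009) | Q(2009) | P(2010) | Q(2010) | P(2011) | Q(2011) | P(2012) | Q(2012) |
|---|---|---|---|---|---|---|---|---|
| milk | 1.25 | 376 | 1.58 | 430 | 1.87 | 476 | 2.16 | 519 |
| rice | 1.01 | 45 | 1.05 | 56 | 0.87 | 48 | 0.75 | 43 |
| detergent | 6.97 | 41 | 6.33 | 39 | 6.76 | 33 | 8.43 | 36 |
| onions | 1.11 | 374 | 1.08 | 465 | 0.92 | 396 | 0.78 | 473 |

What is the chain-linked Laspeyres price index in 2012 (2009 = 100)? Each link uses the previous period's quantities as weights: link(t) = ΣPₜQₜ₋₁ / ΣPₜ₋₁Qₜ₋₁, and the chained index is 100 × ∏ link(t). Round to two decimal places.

Link 2009→2010:
ΣP(2010)Q(2009) = 1.58×376 + 1.05×45 + 6.33×41 + 1.08×374 = 594.08 + 47.25 + 259.53 + 403.92 = 1304.78
ΣP(2009)Q(2009) = 1.25×376 + 1.01×45 + 6.97×41 + 1.11×374 = 470 + 45.45 + 285.77 + 415.14 = 1216.36
link = 1304.78/1216.36 = 1.072692
Link 2010→2011:
ΣP(2011)Q(2010) = 1.87×430 + 0.87×56 + 6.76×39 + 0.92×465 = 804.1 + 48.72 + 263.64 + 427.8 = 1544.26
ΣP(2010)Q(2010) = 1.58×430 + 1.05×56 + 6.33×39 + 1.08×465 = 679.4 + 58.8 + 246.87 + 502.2 = 1487.27
link = 1544.26/1487.27 = 1.038319
Link 2011→2012:
ΣP(2012)Q(2011) = 2.16×476 + 0.75×48 + 8.43×33 + 0.78×396 = 1028.16 + 36 + 278.19 + 308.88 = 1651.23
ΣP(2011)Q(2011) = 1.87×476 + 0.87×48 + 6.76×33 + 0.92×396 = 890.12 + 41.76 + 223.08 + 364.32 = 1519.28
link = 1651.23/1519.28 = 1.086850
Chained index = 100 × 1.072692 × 1.038319 × 1.086850 = 121.0530

121.05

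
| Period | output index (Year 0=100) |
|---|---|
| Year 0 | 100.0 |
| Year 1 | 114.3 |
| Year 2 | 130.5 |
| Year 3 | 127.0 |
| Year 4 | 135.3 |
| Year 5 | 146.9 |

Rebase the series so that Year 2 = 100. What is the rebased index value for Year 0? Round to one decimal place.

76.6

Rebased(Year 0) = 100.0 / 130.5 × 100 = 76.6284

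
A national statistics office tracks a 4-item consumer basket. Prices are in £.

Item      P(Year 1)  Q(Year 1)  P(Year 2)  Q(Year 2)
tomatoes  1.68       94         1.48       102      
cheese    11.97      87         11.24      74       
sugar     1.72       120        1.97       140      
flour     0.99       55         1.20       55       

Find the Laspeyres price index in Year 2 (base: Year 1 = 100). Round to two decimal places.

97.21

Laspeyres price index uses base-period quantities as weights.
ΣP(Year 2)·Q(Year 1) = 1.48×94 + 11.24×87 + 1.97×120 + 1.20×55 = 139.12 + 977.88 + 236.4 + 66 = 1419.4
ΣP(Year 1)·Q(Year 1) = 1.68×94 + 11.97×87 + 1.72×120 + 0.99×55 = 157.92 + 1041.39 + 206.4 + 54.45 = 1460.16
Index = 1419.4 / 1460.16 × 100 = 97.2085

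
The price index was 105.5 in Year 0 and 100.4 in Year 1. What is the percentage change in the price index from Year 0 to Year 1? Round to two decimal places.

Change = (100.4 − 105.5) / 105.5 × 100
       = -5.1 / 105.5 × 100 = -4.8341%

-4.83%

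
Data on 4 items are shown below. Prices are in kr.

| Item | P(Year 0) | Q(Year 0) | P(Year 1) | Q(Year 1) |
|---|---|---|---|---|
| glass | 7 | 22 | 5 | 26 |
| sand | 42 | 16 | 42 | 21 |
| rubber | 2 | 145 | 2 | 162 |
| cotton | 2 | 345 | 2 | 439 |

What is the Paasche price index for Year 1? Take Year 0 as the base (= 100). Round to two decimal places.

Paasche price index uses current-period quantities as weights.
ΣP(Year 1)·Q(Year 1) = 5×26 + 42×21 + 2×162 + 2×439 = 130 + 882 + 324 + 878 = 2214
ΣP(Year 0)·Q(Year 1) = 7×26 + 42×21 + 2×162 + 2×439 = 182 + 882 + 324 + 878 = 2266
Index = 2214 / 2266 × 100 = 97.7052

97.71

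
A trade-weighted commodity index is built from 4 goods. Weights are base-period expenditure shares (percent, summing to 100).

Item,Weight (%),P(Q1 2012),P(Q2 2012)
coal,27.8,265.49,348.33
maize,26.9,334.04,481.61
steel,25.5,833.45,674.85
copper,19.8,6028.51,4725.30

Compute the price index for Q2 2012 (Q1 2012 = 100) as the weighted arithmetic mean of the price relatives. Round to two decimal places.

111.43

coal: 27.8 × (348.33/265.49) = 27.8 × 1.312027 = 36.4743
maize: 26.9 × (481.61/334.04) = 26.9 × 1.441773 = 38.7837
steel: 25.5 × (674.85/833.45) = 25.5 × 0.809707 = 20.6475
copper: 19.8 × (4725.30/6028.51) = 19.8 × 0.783826 = 15.5197
Index = Σ wᵢ·(p₁ᵢ/p₀ᵢ) = 36.4743 + 38.7837 + 20.6475 + 15.5197 = 111.4253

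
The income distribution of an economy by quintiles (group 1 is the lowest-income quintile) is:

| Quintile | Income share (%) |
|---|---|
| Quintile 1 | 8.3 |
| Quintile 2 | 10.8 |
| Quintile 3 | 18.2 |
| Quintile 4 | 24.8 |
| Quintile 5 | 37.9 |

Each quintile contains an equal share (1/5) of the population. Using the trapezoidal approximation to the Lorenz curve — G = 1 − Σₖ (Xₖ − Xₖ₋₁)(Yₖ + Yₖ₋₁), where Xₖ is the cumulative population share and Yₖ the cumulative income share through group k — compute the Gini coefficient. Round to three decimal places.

0.293

Cumulative income shares Yₖ: 0.0830, 0.1910, 0.3730, 0.6210, 1.0000
Σ (Xₖ−Xₖ₋₁)(Yₖ+Yₖ₋₁) = (1/5)(0.0830+0.0000) + (1/5)(0.1910+0.0830) + (1/5)(0.3730+0.1910) + (1/5)(0.6210+0.3730) + (1/5)(1.0000+0.6210)
  = 0.0166 + 0.0548 + 0.1128 + 0.1988 + 0.3242 = 0.7072
G = 1 − 0.7072 = 0.2928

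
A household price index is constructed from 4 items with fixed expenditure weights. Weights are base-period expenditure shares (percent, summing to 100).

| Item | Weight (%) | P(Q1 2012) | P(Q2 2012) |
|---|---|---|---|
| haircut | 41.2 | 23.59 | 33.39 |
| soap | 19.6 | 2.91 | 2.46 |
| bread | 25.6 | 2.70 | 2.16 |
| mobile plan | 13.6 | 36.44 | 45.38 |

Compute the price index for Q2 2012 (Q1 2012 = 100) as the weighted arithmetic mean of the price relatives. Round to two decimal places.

112.30

haircut: 41.2 × (33.39/23.59) = 41.2 × 1.415430 = 58.3157
soap: 19.6 × (2.46/2.91) = 19.6 × 0.845361 = 16.5691
bread: 25.6 × (2.16/2.70) = 25.6 × 0.800000 = 20.4800
mobile plan: 13.6 × (45.38/36.44) = 13.6 × 1.245335 = 16.9366
Index = Σ wᵢ·(p₁ᵢ/p₀ᵢ) = 58.3157 + 16.5691 + 20.4800 + 16.9366 = 112.3014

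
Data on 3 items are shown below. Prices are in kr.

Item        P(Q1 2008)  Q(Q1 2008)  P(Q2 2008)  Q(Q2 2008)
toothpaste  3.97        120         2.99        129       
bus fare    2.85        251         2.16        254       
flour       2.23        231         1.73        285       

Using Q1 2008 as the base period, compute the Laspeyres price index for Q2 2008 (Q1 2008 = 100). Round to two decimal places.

Laspeyres price index uses base-period quantities as weights.
ΣP(Q2 2008)·Q(Q1 2008) = 2.99×120 + 2.16×251 + 1.73×231 = 358.8 + 542.16 + 399.63 = 1300.59
ΣP(Q1 2008)·Q(Q1 2008) = 3.97×120 + 2.85×251 + 2.23×231 = 476.4 + 715.35 + 515.13 = 1706.88
Index = 1300.59 / 1706.88 × 100 = 76.1969

76.20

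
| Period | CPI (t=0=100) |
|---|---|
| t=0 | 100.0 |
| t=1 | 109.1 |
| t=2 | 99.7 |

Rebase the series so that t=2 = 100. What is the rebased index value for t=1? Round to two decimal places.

109.43

Rebased(t=1) = 109.1 / 99.7 × 100 = 109.4283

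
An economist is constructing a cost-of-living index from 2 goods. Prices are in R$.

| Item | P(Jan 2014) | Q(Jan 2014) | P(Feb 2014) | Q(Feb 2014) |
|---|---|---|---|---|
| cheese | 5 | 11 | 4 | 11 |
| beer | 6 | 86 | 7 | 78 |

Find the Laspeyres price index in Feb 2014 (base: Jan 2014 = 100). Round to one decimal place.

113.1

Laspeyres price index uses base-period quantities as weights.
ΣP(Feb 2014)·Q(Jan 2014) = 4×11 + 7×86 = 44 + 602 = 646
ΣP(Jan 2014)·Q(Jan 2014) = 5×11 + 6×86 = 55 + 516 = 571
Index = 646 / 571 × 100 = 113.1349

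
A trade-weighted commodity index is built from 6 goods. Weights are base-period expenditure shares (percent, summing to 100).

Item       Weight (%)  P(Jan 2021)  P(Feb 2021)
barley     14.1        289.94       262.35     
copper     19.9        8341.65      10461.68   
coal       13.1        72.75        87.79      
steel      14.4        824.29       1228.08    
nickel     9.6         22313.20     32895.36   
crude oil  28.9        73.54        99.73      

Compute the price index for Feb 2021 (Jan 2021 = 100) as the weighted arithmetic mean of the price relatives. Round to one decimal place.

barley: 14.1 × (262.35/289.94) = 14.1 × 0.904842 = 12.7583
copper: 19.9 × (10461.68/8341.65) = 19.9 × 1.254150 = 24.9576
coal: 13.1 × (87.79/72.75) = 13.1 × 1.206735 = 15.8082
steel: 14.4 × (1228.08/824.29) = 14.4 × 1.489864 = 21.4540
nickel: 9.6 × (32895.36/22313.20) = 9.6 × 1.474256 = 14.1529
crude oil: 28.9 × (99.73/73.54) = 28.9 × 1.356133 = 39.1922
Index = Σ wᵢ·(p₁ᵢ/p₀ᵢ) = 12.7583 + 24.9576 + 15.8082 + 21.4540 + 14.1529 + 39.1922 = 128.3232

128.3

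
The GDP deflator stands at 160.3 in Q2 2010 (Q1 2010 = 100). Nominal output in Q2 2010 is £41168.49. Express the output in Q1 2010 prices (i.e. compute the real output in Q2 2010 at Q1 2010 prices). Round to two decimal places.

Real = Nominal ÷ (Index/100) = 41168.49 ÷ (160.3/100)
     = 41168.49 ÷ 1.603 = 25682.1522

25682.15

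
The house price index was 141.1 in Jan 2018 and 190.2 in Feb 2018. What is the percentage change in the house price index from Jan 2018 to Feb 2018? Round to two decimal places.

34.80%

Change = (190.2 − 141.1) / 141.1 × 100
       = 49.1 / 141.1 × 100 = 34.7980%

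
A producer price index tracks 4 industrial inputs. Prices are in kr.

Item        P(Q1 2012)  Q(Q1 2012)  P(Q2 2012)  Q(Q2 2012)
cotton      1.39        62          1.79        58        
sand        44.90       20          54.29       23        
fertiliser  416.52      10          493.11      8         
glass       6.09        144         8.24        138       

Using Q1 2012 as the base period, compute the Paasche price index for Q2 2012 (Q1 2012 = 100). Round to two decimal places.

Paasche price index uses current-period quantities as weights.
ΣP(Q2 2012)·Q(Q2 2012) = 1.79×58 + 54.29×23 + 493.11×8 + 8.24×138 = 103.82 + 1248.67 + 3944.88 + 1137.12 = 6434.49
ΣP(Q1 2012)·Q(Q2 2012) = 1.39×58 + 44.90×23 + 416.52×8 + 6.09×138 = 80.62 + 1032.7 + 3332.16 + 840.42 = 5285.9
Index = 6434.49 / 5285.9 × 100 = 121.7293

121.73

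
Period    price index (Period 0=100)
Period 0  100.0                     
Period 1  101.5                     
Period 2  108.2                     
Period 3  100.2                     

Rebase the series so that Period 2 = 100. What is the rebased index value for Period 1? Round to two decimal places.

93.81

Rebased(Period 1) = 101.5 / 108.2 × 100 = 93.8078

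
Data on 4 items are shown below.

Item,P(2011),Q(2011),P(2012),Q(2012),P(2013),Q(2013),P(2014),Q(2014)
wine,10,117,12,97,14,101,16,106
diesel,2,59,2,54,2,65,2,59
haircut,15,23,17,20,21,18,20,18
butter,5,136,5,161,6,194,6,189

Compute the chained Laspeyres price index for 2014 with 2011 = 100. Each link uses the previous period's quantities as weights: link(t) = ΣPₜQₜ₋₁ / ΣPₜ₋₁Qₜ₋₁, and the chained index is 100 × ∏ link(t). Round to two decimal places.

140.17

Link 2011→2012:
ΣP(2012)Q(2011) = 12×117 + 2×59 + 17×23 + 5×136 = 1404 + 118 + 391 + 680 = 2593
ΣP(2011)Q(2011) = 10×117 + 2×59 + 15×23 + 5×136 = 1170 + 118 + 345 + 680 = 2313
link = 2593/2313 = 1.121055
Link 2012→2013:
ΣP(2013)Q(2012) = 14×97 + 2×54 + 21×20 + 6×161 = 1358 + 108 + 420 + 966 = 2852
ΣP(2012)Q(2012) = 12×97 + 2×54 + 17×20 + 5×161 = 1164 + 108 + 340 + 805 = 2417
link = 2852/2417 = 1.179975
Link 2013→2014:
ΣP(2014)Q(2013) = 16×101 + 2×65 + 20×18 + 6×194 = 1616 + 130 + 360 + 1164 = 3270
ΣP(2013)Q(2013) = 14×101 + 2×65 + 21×18 + 6×194 = 1414 + 130 + 378 + 1164 = 3086
link = 3270/3086 = 1.059624
Chained index = 100 × 1.121055 × 1.179975 × 1.059624 = 140.1689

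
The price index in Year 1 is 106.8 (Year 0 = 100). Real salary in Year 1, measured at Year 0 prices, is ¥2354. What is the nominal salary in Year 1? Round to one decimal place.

2514.1

Nominal = Real × (Index/100) = 2354 × (106.8/100)
        = 2354 × 1.068 = 2514.0720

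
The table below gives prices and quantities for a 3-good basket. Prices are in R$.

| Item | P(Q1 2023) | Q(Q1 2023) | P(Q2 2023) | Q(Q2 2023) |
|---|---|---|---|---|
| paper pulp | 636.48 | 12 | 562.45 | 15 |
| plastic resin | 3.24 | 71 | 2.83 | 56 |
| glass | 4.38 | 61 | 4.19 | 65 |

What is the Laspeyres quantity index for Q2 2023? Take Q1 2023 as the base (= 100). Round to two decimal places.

123.09

Laspeyres quantity index uses base-period prices as weights.
ΣP(Q1 2023)·Q(Q2 2023) = 636.48×15 + 3.24×56 + 4.38×65 = 9547.2 + 181.44 + 284.7 = 10013.34
ΣP(Q1 2023)·Q(Q1 2023) = 636.48×12 + 3.24×71 + 4.38×61 = 7637.76 + 230.04 + 267.18 = 8134.98
Index = 10013.34 / 8134.98 × 100 = 123.0899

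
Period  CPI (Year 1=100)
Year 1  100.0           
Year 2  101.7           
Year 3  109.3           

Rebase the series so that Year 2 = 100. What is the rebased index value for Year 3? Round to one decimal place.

Rebased(Year 3) = 109.3 / 101.7 × 100 = 107.4730

107.5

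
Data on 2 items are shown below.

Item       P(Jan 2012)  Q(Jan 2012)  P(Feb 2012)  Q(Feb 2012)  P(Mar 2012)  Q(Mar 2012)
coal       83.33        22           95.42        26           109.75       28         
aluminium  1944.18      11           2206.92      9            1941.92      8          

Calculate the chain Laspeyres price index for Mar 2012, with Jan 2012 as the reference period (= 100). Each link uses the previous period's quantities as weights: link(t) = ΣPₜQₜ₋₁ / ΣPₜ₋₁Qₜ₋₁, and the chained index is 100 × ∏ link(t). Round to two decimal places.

Link Jan 2012→Feb 2012:
ΣP(Feb 2012)Q(Jan 2012) = 95.42×22 + 2206.92×11 = 2099.24 + 24276.12 = 26375.36
ΣP(Jan 2012)Q(Jan 2012) = 83.33×22 + 1944.18×11 = 1833.26 + 21385.98 = 23219.24
link = 26375.36/23219.24 = 1.135927
Link Feb 2012→Mar 2012:
ΣP(Mar 2012)Q(Feb 2012) = 109.75×26 + 1941.92×9 = 2853.5 + 17477.28 = 20330.78
ΣP(Feb 2012)Q(Feb 2012) = 95.42×26 + 2206.92×9 = 2480.92 + 19862.28 = 22343.2
link = 20330.78/22343.2 = 0.909931
Chained index = 100 × 1.135927 × 0.909931 = 103.3616

103.36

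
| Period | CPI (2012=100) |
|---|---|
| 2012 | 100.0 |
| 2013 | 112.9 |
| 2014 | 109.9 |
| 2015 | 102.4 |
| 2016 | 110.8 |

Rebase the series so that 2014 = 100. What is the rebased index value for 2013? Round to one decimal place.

102.7

Rebased(2013) = 112.9 / 109.9 × 100 = 102.7298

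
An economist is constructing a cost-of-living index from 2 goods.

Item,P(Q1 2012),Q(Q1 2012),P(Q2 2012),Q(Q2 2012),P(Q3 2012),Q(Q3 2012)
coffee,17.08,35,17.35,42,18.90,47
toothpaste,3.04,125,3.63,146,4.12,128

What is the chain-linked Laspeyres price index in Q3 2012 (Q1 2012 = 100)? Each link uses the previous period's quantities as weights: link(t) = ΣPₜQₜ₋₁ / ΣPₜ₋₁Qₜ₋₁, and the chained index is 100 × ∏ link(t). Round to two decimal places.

120.29

Link Q1 2012→Q2 2012:
ΣP(Q2 2012)Q(Q1 2012) = 17.35×35 + 3.63×125 = 607.25 + 453.75 = 1061
ΣP(Q1 2012)Q(Q1 2012) = 17.08×35 + 3.04×125 = 597.8 + 380 = 977.8
link = 1061/977.8 = 1.085089
Link Q2 2012→Q3 2012:
ΣP(Q3 2012)Q(Q2 2012) = 18.90×42 + 4.12×146 = 793.8 + 601.52 = 1395.32
ΣP(Q2 2012)Q(Q2 2012) = 17.35×42 + 3.63×146 = 728.7 + 529.98 = 1258.68
link = 1395.32/1258.68 = 1.108558
Chained index = 100 × 1.085089 × 1.108558 = 120.2884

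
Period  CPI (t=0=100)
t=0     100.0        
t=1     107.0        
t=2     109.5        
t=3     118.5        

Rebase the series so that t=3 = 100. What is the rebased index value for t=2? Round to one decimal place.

Rebased(t=2) = 109.5 / 118.5 × 100 = 92.4051

92.4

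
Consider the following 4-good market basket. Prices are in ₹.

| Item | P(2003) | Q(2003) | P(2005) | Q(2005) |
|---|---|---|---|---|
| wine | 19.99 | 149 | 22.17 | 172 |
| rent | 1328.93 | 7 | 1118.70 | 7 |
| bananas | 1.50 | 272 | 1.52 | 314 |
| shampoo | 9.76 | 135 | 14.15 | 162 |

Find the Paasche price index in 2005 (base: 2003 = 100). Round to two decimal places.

97.44

Paasche price index uses current-period quantities as weights.
ΣP(2005)·Q(2005) = 22.17×172 + 1118.70×7 + 1.52×314 + 14.15×162 = 3813.24 + 7830.9 + 477.28 + 2292.3 = 14413.72
ΣP(2003)·Q(2005) = 19.99×172 + 1328.93×7 + 1.50×314 + 9.76×162 = 3438.28 + 9302.51 + 471 + 1581.12 = 14792.91
Index = 14413.72 / 14792.91 × 100 = 97.4367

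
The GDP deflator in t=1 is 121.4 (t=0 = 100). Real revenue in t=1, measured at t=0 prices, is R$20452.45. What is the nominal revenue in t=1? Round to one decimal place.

Nominal = Real × (Index/100) = 20452.45 × (121.4/100)
        = 20452.45 × 1.214 = 24829.2743

24829.3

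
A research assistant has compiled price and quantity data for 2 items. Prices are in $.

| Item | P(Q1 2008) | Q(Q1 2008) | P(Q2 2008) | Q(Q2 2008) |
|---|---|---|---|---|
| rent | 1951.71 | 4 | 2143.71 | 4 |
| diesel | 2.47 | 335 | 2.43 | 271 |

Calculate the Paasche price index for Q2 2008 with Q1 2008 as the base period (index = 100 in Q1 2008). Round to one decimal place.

108.9

Paasche price index uses current-period quantities as weights.
ΣP(Q2 2008)·Q(Q2 2008) = 2143.71×4 + 2.43×271 = 8574.84 + 658.53 = 9233.37
ΣP(Q1 2008)·Q(Q2 2008) = 1951.71×4 + 2.47×271 = 7806.84 + 669.37 = 8476.21
Index = 9233.37 / 8476.21 × 100 = 108.9328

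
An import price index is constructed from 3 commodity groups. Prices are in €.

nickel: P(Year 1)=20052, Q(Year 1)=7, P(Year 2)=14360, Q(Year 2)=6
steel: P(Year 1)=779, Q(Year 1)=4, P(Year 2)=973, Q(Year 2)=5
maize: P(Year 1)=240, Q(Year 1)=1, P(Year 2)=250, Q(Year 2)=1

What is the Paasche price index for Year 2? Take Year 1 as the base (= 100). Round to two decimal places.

73.34

Paasche price index uses current-period quantities as weights.
ΣP(Year 2)·Q(Year 2) = 14360×6 + 973×5 + 250×1 = 86160 + 4865 + 250 = 91275
ΣP(Year 1)·Q(Year 2) = 20052×6 + 779×5 + 240×1 = 120312 + 3895 + 240 = 124447
Index = 91275 / 124447 × 100 = 73.3445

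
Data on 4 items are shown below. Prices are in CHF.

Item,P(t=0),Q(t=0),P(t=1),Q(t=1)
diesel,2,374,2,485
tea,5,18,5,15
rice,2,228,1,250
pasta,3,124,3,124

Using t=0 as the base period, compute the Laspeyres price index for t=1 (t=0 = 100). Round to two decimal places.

Laspeyres price index uses base-period quantities as weights.
ΣP(t=1)·Q(t=0) = 2×374 + 5×18 + 1×228 + 3×124 = 748 + 90 + 228 + 372 = 1438
ΣP(t=0)·Q(t=0) = 2×374 + 5×18 + 2×228 + 3×124 = 748 + 90 + 456 + 372 = 1666
Index = 1438 / 1666 × 100 = 86.3145

86.31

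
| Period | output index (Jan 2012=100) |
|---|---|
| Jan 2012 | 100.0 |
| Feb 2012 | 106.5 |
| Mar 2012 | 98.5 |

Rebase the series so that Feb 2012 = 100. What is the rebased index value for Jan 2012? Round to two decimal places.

93.90

Rebased(Jan 2012) = 100.0 / 106.5 × 100 = 93.8967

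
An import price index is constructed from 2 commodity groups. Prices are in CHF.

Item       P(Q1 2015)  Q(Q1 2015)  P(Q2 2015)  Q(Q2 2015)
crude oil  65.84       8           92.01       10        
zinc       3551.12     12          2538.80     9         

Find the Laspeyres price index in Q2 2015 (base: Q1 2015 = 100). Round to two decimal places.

72.33

Laspeyres price index uses base-period quantities as weights.
ΣP(Q2 2015)·Q(Q1 2015) = 92.01×8 + 2538.80×12 = 736.08 + 30465.6 = 31201.68
ΣP(Q1 2015)·Q(Q1 2015) = 65.84×8 + 3551.12×12 = 526.72 + 42613.44 = 43140.16
Index = 31201.68 / 43140.16 × 100 = 72.3263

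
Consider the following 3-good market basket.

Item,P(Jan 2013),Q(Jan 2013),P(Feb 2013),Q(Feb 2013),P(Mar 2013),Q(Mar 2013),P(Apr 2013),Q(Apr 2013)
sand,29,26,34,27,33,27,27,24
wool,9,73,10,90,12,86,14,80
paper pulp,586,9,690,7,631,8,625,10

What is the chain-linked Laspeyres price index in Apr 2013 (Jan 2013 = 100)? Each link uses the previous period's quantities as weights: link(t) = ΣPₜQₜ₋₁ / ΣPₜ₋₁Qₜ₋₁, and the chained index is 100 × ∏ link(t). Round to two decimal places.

Link Jan 2013→Feb 2013:
ΣP(Feb 2013)Q(Jan 2013) = 34×26 + 10×73 + 690×9 = 884 + 730 + 6210 = 7824
ΣP(Jan 2013)Q(Jan 2013) = 29×26 + 9×73 + 586×9 = 754 + 657 + 5274 = 6685
link = 7824/6685 = 1.170381
Link Feb 2013→Mar 2013:
ΣP(Mar 2013)Q(Feb 2013) = 33×27 + 12×90 + 631×7 = 891 + 1080 + 4417 = 6388
ΣP(Feb 2013)Q(Feb 2013) = 34×27 + 10×90 + 690×7 = 918 + 900 + 4830 = 6648
link = 6388/6648 = 0.960890
Link Mar 2013→Apr 2013:
ΣP(Apr 2013)Q(Mar 2013) = 27×27 + 14×86 + 625×8 = 729 + 1204 + 5000 = 6933
ΣP(Mar 2013)Q(Mar 2013) = 33×27 + 12×86 + 631×8 = 891 + 1032 + 5048 = 6971
link = 6933/6971 = 0.994549
Chained index = 100 × 1.170381 × 0.960890 × 0.994549 = 111.8478

111.85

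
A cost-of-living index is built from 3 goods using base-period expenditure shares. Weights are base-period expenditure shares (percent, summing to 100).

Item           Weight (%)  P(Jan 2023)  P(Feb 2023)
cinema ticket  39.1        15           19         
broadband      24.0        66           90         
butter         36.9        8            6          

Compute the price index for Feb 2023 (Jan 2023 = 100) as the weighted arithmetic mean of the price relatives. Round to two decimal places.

cinema ticket: 39.1 × (19/15) = 39.1 × 1.266667 = 49.5267
broadband: 24.0 × (90/66) = 24.0 × 1.363636 = 32.7273
butter: 36.9 × (6/8) = 36.9 × 0.750000 = 27.6750
Index = Σ wᵢ·(p₁ᵢ/p₀ᵢ) = 49.5267 + 32.7273 + 27.6750 = 109.9289

109.93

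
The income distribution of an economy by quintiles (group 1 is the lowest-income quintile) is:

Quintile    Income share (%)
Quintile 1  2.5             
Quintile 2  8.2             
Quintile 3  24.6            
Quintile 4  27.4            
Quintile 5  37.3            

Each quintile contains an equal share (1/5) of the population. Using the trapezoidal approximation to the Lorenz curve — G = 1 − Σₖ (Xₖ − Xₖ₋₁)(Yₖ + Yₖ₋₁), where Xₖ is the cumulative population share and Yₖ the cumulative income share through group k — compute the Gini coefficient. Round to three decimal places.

0.355

Cumulative income shares Yₖ: 0.0250, 0.1070, 0.3530, 0.6270, 1.0000
Σ (Xₖ−Xₖ₋₁)(Yₖ+Yₖ₋₁) = (1/5)(0.0250+0.0000) + (1/5)(0.1070+0.0250) + (1/5)(0.3530+0.1070) + (1/5)(0.6270+0.3530) + (1/5)(1.0000+0.6270)
  = 0.0050 + 0.0264 + 0.0920 + 0.1960 + 0.3254 = 0.6448
G = 1 − 0.6448 = 0.3552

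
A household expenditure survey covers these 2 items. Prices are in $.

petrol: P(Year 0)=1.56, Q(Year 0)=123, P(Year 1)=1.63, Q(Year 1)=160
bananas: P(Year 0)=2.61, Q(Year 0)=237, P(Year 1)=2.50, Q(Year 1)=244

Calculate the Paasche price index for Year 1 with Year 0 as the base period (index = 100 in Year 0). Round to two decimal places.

98.24

Paasche price index uses current-period quantities as weights.
ΣP(Year 1)·Q(Year 1) = 1.63×160 + 2.50×244 = 260.8 + 610 = 870.8
ΣP(Year 0)·Q(Year 1) = 1.56×160 + 2.61×244 = 249.6 + 636.84 = 886.44
Index = 870.8 / 886.44 × 100 = 98.2356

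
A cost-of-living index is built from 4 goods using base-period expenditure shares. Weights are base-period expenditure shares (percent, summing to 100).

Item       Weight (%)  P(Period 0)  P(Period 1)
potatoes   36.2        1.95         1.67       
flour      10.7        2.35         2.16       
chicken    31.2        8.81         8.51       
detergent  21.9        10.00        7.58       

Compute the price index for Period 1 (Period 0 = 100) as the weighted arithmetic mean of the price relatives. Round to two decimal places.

87.57

potatoes: 36.2 × (1.67/1.95) = 36.2 × 0.856410 = 31.0021
flour: 10.7 × (2.16/2.35) = 10.7 × 0.919149 = 9.8349
chicken: 31.2 × (8.51/8.81) = 31.2 × 0.965948 = 30.1376
detergent: 21.9 × (7.58/10.00) = 21.9 × 0.758000 = 16.6002
Index = Σ wᵢ·(p₁ᵢ/p₀ᵢ) = 31.0021 + 9.8349 + 30.1376 + 16.6002 = 87.5747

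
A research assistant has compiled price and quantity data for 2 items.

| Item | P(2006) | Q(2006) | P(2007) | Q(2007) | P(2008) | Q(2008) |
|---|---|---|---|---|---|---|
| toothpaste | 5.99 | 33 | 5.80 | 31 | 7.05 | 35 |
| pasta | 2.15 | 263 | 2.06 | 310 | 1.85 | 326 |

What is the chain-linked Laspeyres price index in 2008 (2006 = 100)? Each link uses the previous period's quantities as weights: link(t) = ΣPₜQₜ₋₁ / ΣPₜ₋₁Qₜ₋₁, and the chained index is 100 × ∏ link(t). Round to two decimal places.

92.98

Link 2006→2007:
ΣP(2007)Q(2006) = 5.80×33 + 2.06×263 = 191.4 + 541.78 = 733.18
ΣP(2006)Q(2006) = 5.99×33 + 2.15×263 = 197.67 + 565.45 = 763.12
link = 733.18/763.12 = 0.960766
Link 2007→2008:
ΣP(2008)Q(2007) = 7.05×31 + 1.85×310 = 218.55 + 573.5 = 792.05
ΣP(2007)Q(2007) = 5.80×31 + 2.06×310 = 179.8 + 638.6 = 818.4
link = 792.05/818.4 = 0.967803
Chained index = 100 × 0.960766 × 0.967803 = 92.9833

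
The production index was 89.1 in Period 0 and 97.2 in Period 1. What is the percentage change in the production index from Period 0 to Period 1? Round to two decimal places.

Change = (97.2 − 89.1) / 89.1 × 100
       = 8.1 / 89.1 × 100 = 9.0909%

9.09%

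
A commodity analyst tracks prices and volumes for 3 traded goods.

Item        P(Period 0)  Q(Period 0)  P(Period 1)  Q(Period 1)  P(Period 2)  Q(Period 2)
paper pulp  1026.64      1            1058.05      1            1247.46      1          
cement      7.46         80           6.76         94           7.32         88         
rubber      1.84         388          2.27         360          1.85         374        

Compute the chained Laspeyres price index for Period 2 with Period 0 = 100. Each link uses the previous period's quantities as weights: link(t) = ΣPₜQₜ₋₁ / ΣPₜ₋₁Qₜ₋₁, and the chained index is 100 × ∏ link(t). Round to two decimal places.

Link Period 0→Period 1:
ΣP(Period 1)Q(Period 0) = 1058.05×1 + 6.76×80 + 2.27×388 = 1058.05 + 540.8 + 880.76 = 2479.61
ΣP(Period 0)Q(Period 0) = 1026.64×1 + 7.46×80 + 1.84×388 = 1026.64 + 596.8 + 713.92 = 2337.36
link = 2479.61/2337.36 = 1.060859
Link Period 1→Period 2:
ΣP(Period 2)Q(Period 1) = 1247.46×1 + 7.32×94 + 1.85×360 = 1247.46 + 688.08 + 666 = 2601.54
ΣP(Period 1)Q(Period 1) = 1058.05×1 + 6.76×94 + 2.27×360 = 1058.05 + 635.44 + 817.2 = 2510.69
link = 2601.54/2510.69 = 1.036185
Chained index = 100 × 1.060859 × 1.036185 = 109.9247

109.92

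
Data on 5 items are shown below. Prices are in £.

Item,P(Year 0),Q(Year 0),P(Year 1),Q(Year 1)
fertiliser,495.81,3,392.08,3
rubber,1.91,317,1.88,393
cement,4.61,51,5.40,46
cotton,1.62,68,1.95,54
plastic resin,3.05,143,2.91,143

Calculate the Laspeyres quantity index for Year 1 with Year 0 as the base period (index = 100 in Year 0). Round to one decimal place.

103.5

Laspeyres quantity index uses base-period prices as weights.
ΣP(Year 0)·Q(Year 1) = 495.81×3 + 1.91×393 + 4.61×46 + 1.62×54 + 3.05×143 = 1487.43 + 750.63 + 212.06 + 87.48 + 436.15 = 2973.75
ΣP(Year 0)·Q(Year 0) = 495.81×3 + 1.91×317 + 4.61×51 + 1.62×68 + 3.05×143 = 1487.43 + 605.47 + 235.11 + 110.16 + 436.15 = 2874.32
Index = 2973.75 / 2874.32 × 100 = 103.4593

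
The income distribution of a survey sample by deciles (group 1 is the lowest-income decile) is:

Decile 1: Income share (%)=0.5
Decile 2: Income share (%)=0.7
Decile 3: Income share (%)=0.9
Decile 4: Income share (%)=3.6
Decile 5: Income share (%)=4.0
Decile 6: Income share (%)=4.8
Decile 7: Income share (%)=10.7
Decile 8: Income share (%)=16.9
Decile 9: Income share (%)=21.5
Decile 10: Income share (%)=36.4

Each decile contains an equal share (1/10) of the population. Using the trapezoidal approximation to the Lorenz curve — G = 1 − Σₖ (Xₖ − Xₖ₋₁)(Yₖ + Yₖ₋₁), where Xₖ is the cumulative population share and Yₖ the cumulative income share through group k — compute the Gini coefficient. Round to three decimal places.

Cumulative income shares Yₖ: 0.0050, 0.0120, 0.0210, 0.0570, 0.0970, 0.1450, 0.2520, 0.4210, 0.6360, 1.0000
Σ (Xₖ−Xₖ₋₁)(Yₖ+Yₖ₋₁) = (1/10)(0.0050+0.0000) + (1/10)(0.0120+0.0050) + (1/10)(0.0210+0.0120) + (1/10)(0.0570+0.0210) + (1/10)(0.0970+0.0570) + (1/10)(0.1450+0.0970) + (1/10)(0.2520+0.1450) + (1/10)(0.4210+0.2520) + (1/10)(0.6360+0.4210) + (1/10)(1.0000+0.6360)
  = 0.0005 + 0.0017 + 0.0033 + 0.0078 + 0.0154 + 0.0242 + 0.0397 + 0.0673 + 0.1057 + 0.1636 = 0.4292
G = 1 − 0.4292 = 0.5708

0.571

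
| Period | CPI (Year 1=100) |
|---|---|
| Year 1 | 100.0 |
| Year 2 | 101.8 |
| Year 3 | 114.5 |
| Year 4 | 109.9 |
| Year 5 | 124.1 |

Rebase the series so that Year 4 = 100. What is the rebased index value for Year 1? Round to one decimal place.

Rebased(Year 1) = 100.0 / 109.9 × 100 = 90.9918

91.0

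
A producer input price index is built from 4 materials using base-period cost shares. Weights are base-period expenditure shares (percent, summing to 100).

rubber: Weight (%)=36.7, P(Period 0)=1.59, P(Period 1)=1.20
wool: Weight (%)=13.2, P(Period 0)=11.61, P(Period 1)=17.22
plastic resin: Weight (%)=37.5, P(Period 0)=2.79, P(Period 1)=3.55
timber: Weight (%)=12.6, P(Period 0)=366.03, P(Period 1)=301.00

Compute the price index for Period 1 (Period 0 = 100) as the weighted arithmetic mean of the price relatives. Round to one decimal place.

rubber: 36.7 × (1.20/1.59) = 36.7 × 0.754717 = 27.6981
wool: 13.2 × (17.22/11.61) = 13.2 × 1.483204 = 19.5783
plastic resin: 37.5 × (3.55/2.79) = 37.5 × 1.272401 = 47.7151
timber: 12.6 × (301.00/366.03) = 12.6 × 0.822337 = 10.3614
Index = Σ wᵢ·(p₁ᵢ/p₀ᵢ) = 27.6981 + 19.5783 + 47.7151 + 10.3614 = 105.3529

105.4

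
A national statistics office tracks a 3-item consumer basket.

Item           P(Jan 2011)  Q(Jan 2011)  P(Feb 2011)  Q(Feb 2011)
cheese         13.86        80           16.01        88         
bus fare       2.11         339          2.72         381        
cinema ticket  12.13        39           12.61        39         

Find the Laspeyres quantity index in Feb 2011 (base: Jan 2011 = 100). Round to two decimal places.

Laspeyres quantity index uses base-period prices as weights.
ΣP(Jan 2011)·Q(Feb 2011) = 13.86×88 + 2.11×381 + 12.13×39 = 1219.68 + 803.91 + 473.07 = 2496.66
ΣP(Jan 2011)·Q(Jan 2011) = 13.86×80 + 2.11×339 + 12.13×39 = 1108.8 + 715.29 + 473.07 = 2297.16
Index = 2496.66 / 2297.16 × 100 = 108.6846

108.68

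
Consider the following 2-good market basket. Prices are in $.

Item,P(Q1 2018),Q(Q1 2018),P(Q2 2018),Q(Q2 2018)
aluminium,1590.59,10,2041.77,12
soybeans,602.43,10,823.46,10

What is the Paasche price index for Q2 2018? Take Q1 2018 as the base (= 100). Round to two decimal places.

Paasche price index uses current-period quantities as weights.
ΣP(Q2 2018)·Q(Q2 2018) = 2041.77×12 + 823.46×10 = 24501.24 + 8234.6 = 32735.84
ΣP(Q1 2018)·Q(Q2 2018) = 1590.59×12 + 602.43×10 = 19087.08 + 6024.3 = 25111.38
Index = 32735.84 / 25111.38 × 100 = 130.3626

130.36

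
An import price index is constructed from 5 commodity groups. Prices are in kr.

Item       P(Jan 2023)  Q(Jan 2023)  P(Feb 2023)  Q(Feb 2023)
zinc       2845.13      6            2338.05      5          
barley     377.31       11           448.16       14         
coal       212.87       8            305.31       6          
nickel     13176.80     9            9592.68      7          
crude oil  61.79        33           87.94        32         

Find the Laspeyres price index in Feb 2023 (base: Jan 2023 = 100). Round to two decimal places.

Laspeyres price index uses base-period quantities as weights.
ΣP(Feb 2023)·Q(Jan 2023) = 2338.05×6 + 448.16×11 + 305.31×8 + 9592.68×9 + 87.94×33 = 14028.3 + 4929.76 + 2442.48 + 86334.12 + 2902.02 = 110636.68
ΣP(Jan 2023)·Q(Jan 2023) = 2845.13×6 + 377.31×11 + 212.87×8 + 13176.80×9 + 61.79×33 = 17070.78 + 4150.41 + 1702.96 + 118591.2 + 2039.07 = 143554.42
Index = 110636.68 / 143554.42 × 100 = 77.0695

77.07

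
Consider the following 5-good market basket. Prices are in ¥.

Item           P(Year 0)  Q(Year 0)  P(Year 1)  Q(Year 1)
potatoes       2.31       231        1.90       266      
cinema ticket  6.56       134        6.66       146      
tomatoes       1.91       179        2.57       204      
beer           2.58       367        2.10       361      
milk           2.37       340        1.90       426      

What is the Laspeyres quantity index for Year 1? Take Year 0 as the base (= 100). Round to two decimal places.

Laspeyres quantity index uses base-period prices as weights.
ΣP(Year 0)·Q(Year 1) = 2.31×266 + 6.56×146 + 1.91×204 + 2.58×361 + 2.37×426 = 614.46 + 957.76 + 389.64 + 931.38 + 1009.62 = 3902.86
ΣP(Year 0)·Q(Year 0) = 2.31×231 + 6.56×134 + 1.91×179 + 2.58×367 + 2.37×340 = 533.61 + 879.04 + 341.89 + 946.86 + 805.8 = 3507.2
Index = 3902.86 / 3507.2 × 100 = 111.2814

111.28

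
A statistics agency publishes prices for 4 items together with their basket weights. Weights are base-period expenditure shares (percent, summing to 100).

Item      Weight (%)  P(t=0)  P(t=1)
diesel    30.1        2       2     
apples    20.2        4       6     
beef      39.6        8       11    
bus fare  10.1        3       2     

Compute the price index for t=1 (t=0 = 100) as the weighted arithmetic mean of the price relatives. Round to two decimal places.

121.58

diesel: 30.1 × (2/2) = 30.1 × 1.000000 = 30.1000
apples: 20.2 × (6/4) = 20.2 × 1.500000 = 30.3000
beef: 39.6 × (11/8) = 39.6 × 1.375000 = 54.4500
bus fare: 10.1 × (2/3) = 10.1 × 0.666667 = 6.7333
Index = Σ wᵢ·(p₁ᵢ/p₀ᵢ) = 30.1000 + 30.3000 + 54.4500 + 6.7333 = 121.5833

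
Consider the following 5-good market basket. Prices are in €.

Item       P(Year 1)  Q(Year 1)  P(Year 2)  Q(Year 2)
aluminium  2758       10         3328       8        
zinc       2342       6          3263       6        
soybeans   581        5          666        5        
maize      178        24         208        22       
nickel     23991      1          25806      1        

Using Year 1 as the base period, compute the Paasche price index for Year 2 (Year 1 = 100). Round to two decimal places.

119.40

Paasche price index uses current-period quantities as weights.
ΣP(Year 2)·Q(Year 2) = 3328×8 + 3263×6 + 666×5 + 208×22 + 25806×1 = 26624 + 19578 + 3330 + 4576 + 25806 = 79914
ΣP(Year 1)·Q(Year 2) = 2758×8 + 2342×6 + 581×5 + 178×22 + 23991×1 = 22064 + 14052 + 2905 + 3916 + 23991 = 66928
Index = 79914 / 66928 × 100 = 119.4029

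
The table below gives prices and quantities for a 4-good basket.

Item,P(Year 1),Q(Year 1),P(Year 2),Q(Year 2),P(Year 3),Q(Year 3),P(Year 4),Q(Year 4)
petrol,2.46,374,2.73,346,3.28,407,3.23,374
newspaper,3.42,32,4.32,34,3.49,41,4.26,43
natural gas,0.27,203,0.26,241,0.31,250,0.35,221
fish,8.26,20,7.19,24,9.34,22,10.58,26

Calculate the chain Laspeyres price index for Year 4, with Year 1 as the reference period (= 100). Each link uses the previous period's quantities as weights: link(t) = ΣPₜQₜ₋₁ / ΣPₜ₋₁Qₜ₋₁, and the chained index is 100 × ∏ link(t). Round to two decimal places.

Link Year 1→Year 2:
ΣP(Year 2)Q(Year 1) = 2.73×374 + 4.32×32 + 0.26×203 + 7.19×20 = 1021.02 + 138.24 + 52.78 + 143.8 = 1355.84
ΣP(Year 1)Q(Year 1) = 2.46×374 + 3.42×32 + 0.27×203 + 8.26×20 = 920.04 + 109.44 + 54.81 + 165.2 = 1249.49
link = 1355.84/1249.49 = 1.085115
Link Year 2→Year 3:
ΣP(Year 3)Q(Year 2) = 3.28×346 + 3.49×34 + 0.31×241 + 9.34×24 = 1134.88 + 118.66 + 74.71 + 224.16 = 1552.41
ΣP(Year 2)Q(Year 2) = 2.73×346 + 4.32×34 + 0.26×241 + 7.19×24 = 944.58 + 146.88 + 62.66 + 172.56 = 1326.68
link = 1552.41/1326.68 = 1.170147
Link Year 3→Year 4:
ΣP(Year 4)Q(Year 3) = 3.23×407 + 4.26×41 + 0.35×250 + 10.58×22 = 1314.61 + 174.66 + 87.5 + 232.76 = 1809.53
ΣP(Year 3)Q(Year 3) = 3.28×407 + 3.49×41 + 0.31×250 + 9.34×22 = 1334.96 + 143.09 + 77.5 + 205.48 = 1761.03
link = 1809.53/1761.03 = 1.027541
Chained index = 100 × 1.085115 × 1.170147 × 1.027541 = 130.4713

130.47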